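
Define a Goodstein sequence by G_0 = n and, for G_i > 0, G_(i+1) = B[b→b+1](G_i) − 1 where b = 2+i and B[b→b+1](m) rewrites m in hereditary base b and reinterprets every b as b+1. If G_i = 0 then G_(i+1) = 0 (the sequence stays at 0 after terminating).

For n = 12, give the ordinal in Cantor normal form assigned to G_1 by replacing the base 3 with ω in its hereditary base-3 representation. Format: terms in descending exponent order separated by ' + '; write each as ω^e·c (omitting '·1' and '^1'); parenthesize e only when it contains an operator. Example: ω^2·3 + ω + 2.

G_0 = 12. HB_2(12) = 2^(2 + 1) + 2^2. Bump = 108. G_1 = 107.
G_1 = 107. HB_3(107) = 3^(3 + 1) + 2·3^2 + 2·3 + 2. Bump = 1066. G_2 = 1065.

ω^(ω + 1) + ω^2·2 + ω·2 + 2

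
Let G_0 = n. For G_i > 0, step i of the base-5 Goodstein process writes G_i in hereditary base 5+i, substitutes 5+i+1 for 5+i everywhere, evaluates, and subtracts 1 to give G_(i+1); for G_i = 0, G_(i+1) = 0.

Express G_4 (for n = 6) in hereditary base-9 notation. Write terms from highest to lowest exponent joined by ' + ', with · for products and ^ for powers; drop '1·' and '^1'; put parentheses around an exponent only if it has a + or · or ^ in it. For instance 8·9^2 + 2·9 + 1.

4

G_0 = 6. HB_5(6) = 5 + 1. Bump = 7. G_1 = 6.
G_1 = 6. HB_6(6) = 6. Bump = 7. G_2 = 6.
G_2 = 6. HB_7(6) = 6. Bump = 6. G_3 = 5.
G_3 = 5. HB_8(5) = 5. Bump = 5. G_4 = 4.
G_4 = 4. HB_9(4) = 4. Bump = 4. G_5 = 3.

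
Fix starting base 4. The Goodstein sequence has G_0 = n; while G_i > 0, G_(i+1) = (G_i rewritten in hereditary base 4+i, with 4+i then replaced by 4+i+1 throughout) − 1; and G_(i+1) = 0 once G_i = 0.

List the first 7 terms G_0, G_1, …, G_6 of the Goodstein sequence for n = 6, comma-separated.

6, 6, 6, 6, 5, 4, 3

(0) 6|_4 = 4 + 2 ↦ 5 + 2|_5 = 7 ⇒ 6
(1) 6|_5 = 5 + 1 ↦ 6 + 1|_6 = 7 ⇒ 6
(2) 6|_6 = 6 ↦ 7|_7 = 7 ⇒ 6
(3) 6|_7 = 6 ↦ 6|_8 = 6 ⇒ 5
(4) 5|_8 = 5 ↦ 5|_9 = 5 ⇒ 4
(5) 4|_9 = 4 ↦ 4|_10 = 4 ⇒ 3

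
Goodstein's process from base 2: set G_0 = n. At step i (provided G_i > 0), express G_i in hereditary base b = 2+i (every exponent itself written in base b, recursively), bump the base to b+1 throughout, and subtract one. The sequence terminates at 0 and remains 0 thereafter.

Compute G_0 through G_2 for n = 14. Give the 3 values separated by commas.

[0] 14 ≡ 2^(2 + 1) + 2^2 + 2 (base 2). Lift 3: 111. −1: 110.
[1] 110 ≡ 3^(3 + 1) + 3^3 + 2 (base 3). Lift 4: 1282. −1: 1281.

14, 110, 1281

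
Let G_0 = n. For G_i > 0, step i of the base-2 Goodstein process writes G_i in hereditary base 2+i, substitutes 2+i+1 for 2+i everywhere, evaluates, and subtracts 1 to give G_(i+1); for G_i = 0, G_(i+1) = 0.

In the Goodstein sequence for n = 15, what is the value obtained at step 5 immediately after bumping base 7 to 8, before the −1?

150994944

i=0: 15 = 2^(2 + 1) + 2^2 + 2 + 1 (b=2); 2→3: 3^(3 + 1) + 3^3 + 3 + 1 = 112; 112−1 = 111
i=1: 111 = 3^(3 + 1) + 3^3 + 3 (b=3); 3→4: 4^(4 + 1) + 4^4 + 4 = 1284; 1284−1 = 1283
i=2: 1283 = 4^(4 + 1) + 4^4 + 3 (b=4); 4→5: 5^(5 + 1) + 5^5 + 3 = 18753; 18753−1 = 18752
i=3: 18752 = 5^(5 + 1) + 5^5 + 2 (b=5); 5→6: 6^(6 + 1) + 6^6 + 2 = 326594; 326594−1 = 326593
i=4: 326593 = 6^(6 + 1) + 6^6 + 1 (b=6); 6→7: 7^(7 + 1) + 7^7 + 1 = 6588345; 6588345−1 = 6588344
i=5: 6588344 = 7^(7 + 1) + 7^7 (b=7); 7→8: 8^(8 + 1) + 8^8 = 150994944; 150994944−1 = 150994943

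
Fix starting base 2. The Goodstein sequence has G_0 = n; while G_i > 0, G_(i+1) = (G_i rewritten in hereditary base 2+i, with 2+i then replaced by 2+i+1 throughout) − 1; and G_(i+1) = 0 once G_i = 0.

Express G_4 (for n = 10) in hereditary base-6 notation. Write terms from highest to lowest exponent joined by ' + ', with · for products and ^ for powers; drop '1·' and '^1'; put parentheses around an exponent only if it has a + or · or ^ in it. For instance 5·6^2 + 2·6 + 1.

i=0: 10 = 2^(2 + 1) + 2 (b=2); 2→3: 3^(3 + 1) + 3 = 84; 84−1 = 83
i=1: 83 = 3^(3 + 1) + 2 (b=3); 3→4: 4^(4 + 1) + 2 = 1026; 1026−1 = 1025
i=2: 1025 = 4^(4 + 1) + 1 (b=4); 4→5: 5^(5 + 1) + 1 = 15626; 15626−1 = 15625
i=3: 15625 = 5^(5 + 1) (b=5); 5→6: 6^(6 + 1) = 279936; 279936−1 = 279935

5·6^6 + 5·6^5 + 5·6^4 + 5·6^3 + 5·6^2 + 5·6 + 5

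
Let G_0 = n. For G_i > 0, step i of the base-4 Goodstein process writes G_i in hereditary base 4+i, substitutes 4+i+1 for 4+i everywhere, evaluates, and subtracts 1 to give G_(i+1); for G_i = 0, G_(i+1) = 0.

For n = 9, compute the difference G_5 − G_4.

0

G_0=9  [base 4] 2·4 + 1  →[4↦5]→  2·5 + 1 = 11  −1 ⇒ G_1=10
G_1=10  [base 5] 2·5  →[5↦6]→  2·6 = 12  −1 ⇒ G_2=11
G_2=11  [base 6] 6 + 5  →[6↦7]→  7 + 5 = 12  −1 ⇒ G_3=11
G_3=11  [base 7] 7 + 4  →[7↦8]→  8 + 4 = 12  −1 ⇒ G_4=11
G_4=11  [base 8] 8 + 3  →[8↦9]→  9 + 3 = 12  −1 ⇒ G_5=11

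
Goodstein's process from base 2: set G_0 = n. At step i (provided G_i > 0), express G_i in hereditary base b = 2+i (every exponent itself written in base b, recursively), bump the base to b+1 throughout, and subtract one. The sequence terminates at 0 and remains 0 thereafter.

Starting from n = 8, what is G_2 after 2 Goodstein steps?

i=0: 8 = 2^(2 + 1) (b=2); 2→3: 3^(3 + 1) = 81; 81−1 = 80
i=1: 80 = 2·3^3 + 2·3^2 + 2·3 + 2 (b=3); 3→4: 2·4^4 + 2·4^2 + 2·4 + 2 = 554; 554−1 = 553
i=2: 553 = 2·4^4 + 2·4^2 + 2·4 + 1 (b=4); 4→5: 2·5^5 + 2·5^2 + 2·5 + 1 = 6311; 6311−1 = 6310

553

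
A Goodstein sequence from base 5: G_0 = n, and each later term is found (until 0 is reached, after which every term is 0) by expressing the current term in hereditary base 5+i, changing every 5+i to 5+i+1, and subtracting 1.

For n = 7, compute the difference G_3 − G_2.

0

G_0 = 7. HB_5(7) = 5 + 2. Bump = 8. G_1 = 7.
G_1 = 7. HB_6(7) = 6 + 1. Bump = 8. G_2 = 7.
G_2 = 7. HB_7(7) = 7. Bump = 8. G_3 = 7.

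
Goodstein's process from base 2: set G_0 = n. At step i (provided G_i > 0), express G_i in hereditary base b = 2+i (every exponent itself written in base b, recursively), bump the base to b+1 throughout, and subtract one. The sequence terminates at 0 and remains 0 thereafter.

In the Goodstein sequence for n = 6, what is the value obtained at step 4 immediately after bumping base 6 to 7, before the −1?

98040

6 —HB2→ 2^2 + 2 —bump→ 3^3 + 3 = 30 —(−1)→ 29
29 —HB3→ 3^3 + 2 —bump→ 4^4 + 2 = 258 —(−1)→ 257
257 —HB4→ 4^4 + 1 —bump→ 5^5 + 1 = 3126 —(−1)→ 3125
3125 —HB5→ 5^5 —bump→ 6^6 = 46656 —(−1)→ 46655
46655 —HB6→ 5·6^5 + 5·6^4 + 5·6^3 + 5·6^2 + 5·6 + 5 —bump→ 5·7^5 + 5·7^4 + 5·7^3 + 5·7^2 + 5·7 + 5 = 98040 —(−1)→ 98039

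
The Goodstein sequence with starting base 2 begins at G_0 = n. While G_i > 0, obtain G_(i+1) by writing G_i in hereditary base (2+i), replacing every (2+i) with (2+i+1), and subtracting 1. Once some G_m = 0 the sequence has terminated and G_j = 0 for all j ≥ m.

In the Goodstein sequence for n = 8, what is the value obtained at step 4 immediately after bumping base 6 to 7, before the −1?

1647196

base 2: 8 = 2^(2 + 1); at 3: 3^(3 + 1) = 81; next = 80
base 3: 80 = 2·3^3 + 2·3^2 + 2·3 + 2; at 4: 2·4^4 + 2·4^2 + 2·4 + 2 = 554; next = 553
base 4: 553 = 2·4^4 + 2·4^2 + 2·4 + 1; at 5: 2·5^5 + 2·5^2 + 2·5 + 1 = 6311; next = 6310
base 5: 6310 = 2·5^5 + 2·5^2 + 2·5; at 6: 2·6^6 + 2·6^2 + 2·6 = 93396; next = 93395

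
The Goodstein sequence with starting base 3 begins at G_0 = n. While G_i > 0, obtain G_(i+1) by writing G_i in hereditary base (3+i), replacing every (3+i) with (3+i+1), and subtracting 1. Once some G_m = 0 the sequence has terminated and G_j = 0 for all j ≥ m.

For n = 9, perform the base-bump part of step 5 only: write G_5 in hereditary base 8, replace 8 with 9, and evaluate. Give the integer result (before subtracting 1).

G_0=9  [base 3] 3^2  →[3↦4]→  4^2 = 16  −1 ⇒ G_1=15
G_1=15  [base 4] 3·4 + 3  →[4↦5]→  3·5 + 3 = 18  −1 ⇒ G_2=17
G_2=17  [base 5] 3·5 + 2  →[5↦6]→  3·6 + 2 = 20  −1 ⇒ G_3=19
G_3=19  [base 6] 3·6 + 1  →[6↦7]→  3·7 + 1 = 22  −1 ⇒ G_4=21
G_4=21  [base 7] 3·7  →[7↦8]→  3·8 = 24  −1 ⇒ G_5=23
G_5=23  [base 8] 2·8 + 7  →[8↦9]→  2·9 + 7 = 25  −1 ⇒ G_6=24

25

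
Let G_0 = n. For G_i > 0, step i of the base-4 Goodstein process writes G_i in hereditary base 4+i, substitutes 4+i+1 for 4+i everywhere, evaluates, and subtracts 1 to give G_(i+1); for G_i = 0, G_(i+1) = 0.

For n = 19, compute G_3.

49

i=0: 19 = 4^2 + 3 (b=4); 4→5: 5^2 + 3 = 28; 28−1 = 27
i=1: 27 = 5^2 + 2 (b=5); 5→6: 6^2 + 2 = 38; 38−1 = 37
i=2: 37 = 6^2 + 1 (b=6); 6→7: 7^2 + 1 = 50; 50−1 = 49
i=3: 49 = 7^2 (b=7); 7→8: 8^2 = 64; 64−1 = 63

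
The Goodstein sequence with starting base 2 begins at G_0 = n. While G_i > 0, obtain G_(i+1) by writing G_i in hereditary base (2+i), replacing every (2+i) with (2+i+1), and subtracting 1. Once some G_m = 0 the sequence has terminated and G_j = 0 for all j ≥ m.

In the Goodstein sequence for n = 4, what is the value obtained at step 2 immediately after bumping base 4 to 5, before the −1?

i=0: 4 = 2^2 (b=2); 2→3: 3^3 = 27; 27−1 = 26
i=1: 26 = 2·3^2 + 2·3 + 2 (b=3); 3→4: 2·4^2 + 2·4 + 2 = 42; 42−1 = 41

61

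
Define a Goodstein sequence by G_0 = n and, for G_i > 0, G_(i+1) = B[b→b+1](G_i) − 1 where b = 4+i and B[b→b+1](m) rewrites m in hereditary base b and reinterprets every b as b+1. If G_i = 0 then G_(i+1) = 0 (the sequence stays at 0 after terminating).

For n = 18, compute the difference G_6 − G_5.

5

[0] 18 ≡ 4^2 + 2 (base 4). Lift 5: 27. −1: 26.
[1] 26 ≡ 5^2 + 1 (base 5). Lift 6: 37. −1: 36.
[2] 36 ≡ 6^2 (base 6). Lift 7: 49. −1: 48.
[3] 48 ≡ 6·7 + 6 (base 7). Lift 8: 54. −1: 53.
[4] 53 ≡ 6·8 + 5 (base 8). Lift 9: 59. −1: 58.
[5] 58 ≡ 6·9 + 4 (base 9). Lift 10: 64. −1: 63.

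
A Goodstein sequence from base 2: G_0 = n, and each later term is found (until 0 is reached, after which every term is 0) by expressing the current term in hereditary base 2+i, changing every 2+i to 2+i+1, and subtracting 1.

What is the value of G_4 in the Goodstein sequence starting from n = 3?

1

(0) 3|_2 = 2 + 1 ↦ 3 + 1|_3 = 4 ⇒ 3
(1) 3|_3 = 3 ↦ 4|_4 = 4 ⇒ 3
(2) 3|_4 = 3 ↦ 3|_5 = 3 ⇒ 2
(3) 2|_5 = 2 ↦ 2|_6 = 2 ⇒ 1
(4) 1|_6 = 1 ↦ 1|_7 = 1 ⇒ 0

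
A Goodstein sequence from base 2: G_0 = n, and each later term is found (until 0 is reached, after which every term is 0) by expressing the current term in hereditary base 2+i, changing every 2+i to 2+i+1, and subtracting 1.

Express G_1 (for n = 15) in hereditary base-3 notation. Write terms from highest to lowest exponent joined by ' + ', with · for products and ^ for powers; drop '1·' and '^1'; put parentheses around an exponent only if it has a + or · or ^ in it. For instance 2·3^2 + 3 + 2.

base 2: 15 = 2^(2 + 1) + 2^2 + 2 + 1; at 3: 3^(3 + 1) + 3^3 + 3 + 1 = 112; next = 111
base 3: 111 = 3^(3 + 1) + 3^3 + 3; at 4: 4^(4 + 1) + 4^4 + 4 = 1284; next = 1283

3^(3 + 1) + 3^3 + 3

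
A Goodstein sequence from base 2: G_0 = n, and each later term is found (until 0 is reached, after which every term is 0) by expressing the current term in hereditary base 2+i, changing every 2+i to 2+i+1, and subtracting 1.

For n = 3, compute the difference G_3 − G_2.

step 0: 3 = 2 + 1; sub 3 for 2: 3 + 1; = 4; G_1 = 4−1 = 3
step 1: 3 = 3; sub 4 for 3: 4; = 4; G_2 = 4−1 = 3
step 2: 3 = 3; sub 5 for 4: 3; = 3; G_3 = 3−1 = 2

-1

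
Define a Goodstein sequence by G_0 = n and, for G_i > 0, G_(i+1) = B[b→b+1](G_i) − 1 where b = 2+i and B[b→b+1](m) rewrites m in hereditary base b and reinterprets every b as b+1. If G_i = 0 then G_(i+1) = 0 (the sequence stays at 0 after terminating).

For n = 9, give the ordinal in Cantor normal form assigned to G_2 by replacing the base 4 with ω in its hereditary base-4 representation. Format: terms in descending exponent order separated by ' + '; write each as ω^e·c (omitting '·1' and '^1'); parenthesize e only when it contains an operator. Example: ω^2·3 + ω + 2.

ω^ω·3 + ω^3·3 + ω^2·3 + ω·3 + 3

9 —HB2→ 2^(2 + 1) + 1 —bump→ 3^(3 + 1) + 1 = 82 —(−1)→ 81
81 —HB3→ 3^(3 + 1) —bump→ 4^(4 + 1) = 1024 —(−1)→ 1023
1023 —HB4→ 3·4^4 + 3·4^3 + 3·4^2 + 3·4 + 3 —bump→ 3·5^5 + 3·5^3 + 3·5^2 + 3·5 + 3 = 9843 —(−1)→ 9842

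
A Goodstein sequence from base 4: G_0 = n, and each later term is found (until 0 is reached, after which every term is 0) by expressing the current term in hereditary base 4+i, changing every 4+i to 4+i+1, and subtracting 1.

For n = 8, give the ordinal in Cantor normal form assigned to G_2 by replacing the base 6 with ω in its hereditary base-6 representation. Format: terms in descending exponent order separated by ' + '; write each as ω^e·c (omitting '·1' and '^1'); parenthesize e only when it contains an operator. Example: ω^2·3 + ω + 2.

ω + 3

G_0=8  [base 4] 2·4  →[4↦5]→  2·5 = 10  −1 ⇒ G_1=9
G_1=9  [base 5] 5 + 4  →[5↦6]→  6 + 4 = 10  −1 ⇒ G_2=9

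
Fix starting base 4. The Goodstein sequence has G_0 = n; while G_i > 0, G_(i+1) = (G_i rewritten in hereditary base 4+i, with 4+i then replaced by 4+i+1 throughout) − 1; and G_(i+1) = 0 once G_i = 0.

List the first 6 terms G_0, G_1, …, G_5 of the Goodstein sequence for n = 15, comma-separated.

15, 17, 19, 21, 23, 24

[0] 15 ≡ 3·4 + 3 (base 4). Lift 5: 18. −1: 17.
[1] 17 ≡ 3·5 + 2 (base 5). Lift 6: 20. −1: 19.
[2] 19 ≡ 3·6 + 1 (base 6). Lift 7: 22. −1: 21.
[3] 21 ≡ 3·7 (base 7). Lift 8: 24. −1: 23.
[4] 23 ≡ 2·8 + 7 (base 8). Lift 9: 25. −1: 24.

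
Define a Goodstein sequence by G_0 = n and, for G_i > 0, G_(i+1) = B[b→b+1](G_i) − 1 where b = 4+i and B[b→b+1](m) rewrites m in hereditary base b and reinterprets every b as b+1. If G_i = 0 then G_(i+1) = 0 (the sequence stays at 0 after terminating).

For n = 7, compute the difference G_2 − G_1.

G_0 = 7. HB_4(7) = 4 + 3. Bump = 8. G_1 = 7.
G_1 = 7. HB_5(7) = 5 + 2. Bump = 8. G_2 = 7.

0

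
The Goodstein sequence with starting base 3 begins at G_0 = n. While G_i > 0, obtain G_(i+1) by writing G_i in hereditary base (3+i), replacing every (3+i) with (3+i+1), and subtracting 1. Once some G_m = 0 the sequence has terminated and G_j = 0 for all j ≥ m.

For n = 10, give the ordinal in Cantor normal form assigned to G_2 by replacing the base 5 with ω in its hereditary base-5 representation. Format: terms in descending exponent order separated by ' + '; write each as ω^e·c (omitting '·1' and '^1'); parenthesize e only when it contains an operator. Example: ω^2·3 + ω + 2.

G_0=10  [base 3] 3^2 + 1  →[3↦4]→  4^2 + 1 = 17  −1 ⇒ G_1=16
G_1=16  [base 4] 4^2  →[4↦5]→  5^2 = 25  −1 ⇒ G_2=24
G_2=24  [base 5] 4·5 + 4  →[5↦6]→  4·6 + 4 = 28  −1 ⇒ G_3=27

ω·4 + 4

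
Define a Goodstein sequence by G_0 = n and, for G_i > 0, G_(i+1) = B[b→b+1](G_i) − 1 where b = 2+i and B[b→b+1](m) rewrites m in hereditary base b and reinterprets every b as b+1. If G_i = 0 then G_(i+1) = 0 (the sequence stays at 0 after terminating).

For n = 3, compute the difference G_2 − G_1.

0

3 —HB2→ 2 + 1 —bump→ 3 + 1 = 4 —(−1)→ 3
3 —HB3→ 3 —bump→ 4 = 4 —(−1)→ 3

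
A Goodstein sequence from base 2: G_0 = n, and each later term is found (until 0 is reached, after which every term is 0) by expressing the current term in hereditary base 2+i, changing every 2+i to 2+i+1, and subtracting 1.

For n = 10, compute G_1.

83

base 2: 10 = 2^(2 + 1) + 2; at 3: 3^(3 + 1) + 3 = 84; next = 83
base 3: 83 = 3^(3 + 1) + 2; at 4: 4^(4 + 1) + 2 = 1026; next = 1025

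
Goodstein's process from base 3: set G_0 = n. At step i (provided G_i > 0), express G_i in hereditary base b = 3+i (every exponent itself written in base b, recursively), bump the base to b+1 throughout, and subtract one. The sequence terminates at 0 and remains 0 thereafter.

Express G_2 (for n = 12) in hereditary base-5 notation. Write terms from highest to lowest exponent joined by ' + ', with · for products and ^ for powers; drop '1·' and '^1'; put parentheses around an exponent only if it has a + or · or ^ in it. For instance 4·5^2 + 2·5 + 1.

5^2 + 2

i=0: 12 = 3^2 + 3 (b=3); 3→4: 4^2 + 4 = 20; 20−1 = 19
i=1: 19 = 4^2 + 3 (b=4); 4→5: 5^2 + 3 = 28; 28−1 = 27
i=2: 27 = 5^2 + 2 (b=5); 5→6: 6^2 + 2 = 38; 38−1 = 37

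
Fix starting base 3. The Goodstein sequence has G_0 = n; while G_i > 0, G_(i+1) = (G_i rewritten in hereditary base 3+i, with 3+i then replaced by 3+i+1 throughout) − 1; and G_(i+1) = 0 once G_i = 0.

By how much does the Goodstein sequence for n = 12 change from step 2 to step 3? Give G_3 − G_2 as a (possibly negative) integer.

10

[0] 12 ≡ 3^2 + 3 (base 3). Lift 4: 20. −1: 19.
[1] 19 ≡ 4^2 + 3 (base 4). Lift 5: 28. −1: 27.
[2] 27 ≡ 5^2 + 2 (base 5). Lift 6: 38. −1: 37.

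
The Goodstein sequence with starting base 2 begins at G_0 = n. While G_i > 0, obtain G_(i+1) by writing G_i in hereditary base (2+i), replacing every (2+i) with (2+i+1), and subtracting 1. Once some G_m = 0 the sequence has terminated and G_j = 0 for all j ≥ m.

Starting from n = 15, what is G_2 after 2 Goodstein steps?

G_0=15  [base 2] 2^(2 + 1) + 2^2 + 2 + 1  →[2↦3]→  3^(3 + 1) + 3^3 + 3 + 1 = 112  −1 ⇒ G_1=111
G_1=111  [base 3] 3^(3 + 1) + 3^3 + 3  →[3↦4]→  4^(4 + 1) + 4^4 + 4 = 1284  −1 ⇒ G_2=1283

1283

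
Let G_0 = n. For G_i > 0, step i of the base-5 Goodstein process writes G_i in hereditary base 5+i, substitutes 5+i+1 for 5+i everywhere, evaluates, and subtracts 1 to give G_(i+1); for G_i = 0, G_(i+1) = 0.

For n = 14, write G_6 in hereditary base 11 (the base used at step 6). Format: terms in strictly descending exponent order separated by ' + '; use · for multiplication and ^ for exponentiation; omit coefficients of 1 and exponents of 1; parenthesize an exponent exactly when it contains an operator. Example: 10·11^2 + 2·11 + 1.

G_0 = 14. HB_5(14) = 2·5 + 4. Bump = 16. G_1 = 15.
G_1 = 15. HB_6(15) = 2·6 + 3. Bump = 17. G_2 = 16.
G_2 = 16. HB_7(16) = 2·7 + 2. Bump = 18. G_3 = 17.
G_3 = 17. HB_8(17) = 2·8 + 1. Bump = 19. G_4 = 18.
G_4 = 18. HB_9(18) = 2·9. Bump = 20. G_5 = 19.
G_5 = 19. HB_10(19) = 10 + 9. Bump = 20. G_6 = 19.

11 + 8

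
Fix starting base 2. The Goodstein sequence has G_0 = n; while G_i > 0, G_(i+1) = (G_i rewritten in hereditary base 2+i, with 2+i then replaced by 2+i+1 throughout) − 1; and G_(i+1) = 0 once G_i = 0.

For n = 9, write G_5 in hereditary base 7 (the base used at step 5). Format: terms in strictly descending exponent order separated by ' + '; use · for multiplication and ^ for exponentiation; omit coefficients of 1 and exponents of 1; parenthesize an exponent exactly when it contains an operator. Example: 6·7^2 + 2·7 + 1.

3·7^7 + 3·7^3 + 3·7^2 + 3·7

G_0 = 9. HB_2(9) = 2^(2 + 1) + 1. Bump = 82. G_1 = 81.
G_1 = 81. HB_3(81) = 3^(3 + 1). Bump = 1024. G_2 = 1023.
G_2 = 1023. HB_4(1023) = 3·4^4 + 3·4^3 + 3·4^2 + 3·4 + 3. Bump = 9843. G_3 = 9842.
G_3 = 9842. HB_5(9842) = 3·5^5 + 3·5^3 + 3·5^2 + 3·5 + 2. Bump = 140744. G_4 = 140743.
G_4 = 140743. HB_6(140743) = 3·6^6 + 3·6^3 + 3·6^2 + 3·6 + 1. Bump = 2471827. G_5 = 2471826.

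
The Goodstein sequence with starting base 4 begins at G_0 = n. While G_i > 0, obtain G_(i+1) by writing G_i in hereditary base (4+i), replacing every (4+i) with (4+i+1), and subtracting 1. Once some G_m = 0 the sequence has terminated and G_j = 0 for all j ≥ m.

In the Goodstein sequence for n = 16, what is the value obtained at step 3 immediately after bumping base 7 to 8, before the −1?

(0) 16|_4 = 4^2 ↦ 5^2|_5 = 25 ⇒ 24
(1) 24|_5 = 4·5 + 4 ↦ 4·6 + 4|_6 = 28 ⇒ 27
(2) 27|_6 = 4·6 + 3 ↦ 4·7 + 3|_7 = 31 ⇒ 30
(3) 30|_7 = 4·7 + 2 ↦ 4·8 + 2|_8 = 34 ⇒ 33

34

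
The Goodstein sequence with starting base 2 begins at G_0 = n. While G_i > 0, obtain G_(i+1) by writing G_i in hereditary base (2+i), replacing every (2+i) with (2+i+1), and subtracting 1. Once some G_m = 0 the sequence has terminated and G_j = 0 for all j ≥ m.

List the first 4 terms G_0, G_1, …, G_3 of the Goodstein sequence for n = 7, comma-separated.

step 0: 7 = 2^2 + 2 + 1; sub 3 for 2: 3^3 + 3 + 1; = 31; G_1 = 31−1 = 30
step 1: 30 = 3^3 + 3; sub 4 for 3: 4^4 + 4; = 260; G_2 = 260−1 = 259
step 2: 259 = 4^4 + 3; sub 5 for 4: 5^5 + 3; = 3128; G_3 = 3128−1 = 3127

7, 30, 259, 3127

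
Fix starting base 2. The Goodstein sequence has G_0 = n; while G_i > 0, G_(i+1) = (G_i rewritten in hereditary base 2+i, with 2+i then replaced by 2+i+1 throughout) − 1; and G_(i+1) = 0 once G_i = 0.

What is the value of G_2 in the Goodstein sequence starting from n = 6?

step 0: 6 = 2^2 + 2; sub 3 for 2: 3^3 + 3; = 30; G_1 = 30−1 = 29
step 1: 29 = 3^3 + 2; sub 4 for 3: 4^4 + 2; = 258; G_2 = 258−1 = 257
step 2: 257 = 4^4 + 1; sub 5 for 4: 5^5 + 1; = 3126; G_3 = 3126−1 = 3125

257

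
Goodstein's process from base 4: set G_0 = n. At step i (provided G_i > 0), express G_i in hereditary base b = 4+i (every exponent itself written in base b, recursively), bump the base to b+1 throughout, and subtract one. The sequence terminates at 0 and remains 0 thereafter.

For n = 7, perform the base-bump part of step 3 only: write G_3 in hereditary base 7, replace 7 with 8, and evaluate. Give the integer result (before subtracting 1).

8

7 —HB4→ 4 + 3 —bump→ 5 + 3 = 8 —(−1)→ 7
7 —HB5→ 5 + 2 —bump→ 6 + 2 = 8 —(−1)→ 7
7 —HB6→ 6 + 1 —bump→ 7 + 1 = 8 —(−1)→ 7
7 —HB7→ 7 —bump→ 8 = 8 —(−1)→ 7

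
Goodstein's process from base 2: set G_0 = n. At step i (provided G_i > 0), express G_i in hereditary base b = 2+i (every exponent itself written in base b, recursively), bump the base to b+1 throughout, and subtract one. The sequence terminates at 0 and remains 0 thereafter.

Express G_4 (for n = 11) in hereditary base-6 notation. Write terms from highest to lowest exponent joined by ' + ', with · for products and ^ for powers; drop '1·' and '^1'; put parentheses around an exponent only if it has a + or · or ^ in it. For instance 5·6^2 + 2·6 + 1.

6^(6 + 1) + 1

G_0=11  [base 2] 2^(2 + 1) + 2 + 1  →[2↦3]→  3^(3 + 1) + 3 + 1 = 85  −1 ⇒ G_1=84
G_1=84  [base 3] 3^(3 + 1) + 3  →[3↦4]→  4^(4 + 1) + 4 = 1028  −1 ⇒ G_2=1027
G_2=1027  [base 4] 4^(4 + 1) + 3  →[4↦5]→  5^(5 + 1) + 3 = 15628  −1 ⇒ G_3=15627
G_3=15627  [base 5] 5^(5 + 1) + 2  →[5↦6]→  6^(6 + 1) + 2 = 279938  −1 ⇒ G_4=279937
G_4=279937  [base 6] 6^(6 + 1) + 1  →[6↦7]→  7^(7 + 1) + 1 = 5764802  −1 ⇒ G_5=5764801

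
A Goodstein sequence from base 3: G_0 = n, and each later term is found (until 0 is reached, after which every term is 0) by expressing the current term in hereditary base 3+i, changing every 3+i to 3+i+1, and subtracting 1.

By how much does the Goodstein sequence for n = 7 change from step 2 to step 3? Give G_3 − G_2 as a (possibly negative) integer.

0

i=0: 7 = 2·3 + 1 (b=3); 3→4: 2·4 + 1 = 9; 9−1 = 8
i=1: 8 = 2·4 (b=4); 4→5: 2·5 = 10; 10−1 = 9
i=2: 9 = 5 + 4 (b=5); 5→6: 6 + 4 = 10; 10−1 = 9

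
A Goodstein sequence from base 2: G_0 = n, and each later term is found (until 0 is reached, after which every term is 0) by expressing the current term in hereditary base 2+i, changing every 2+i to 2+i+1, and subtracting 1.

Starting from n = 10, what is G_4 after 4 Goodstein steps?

10 —HB2→ 2^(2 + 1) + 2 —bump→ 3^(3 + 1) + 3 = 84 —(−1)→ 83
83 —HB3→ 3^(3 + 1) + 2 —bump→ 4^(4 + 1) + 2 = 1026 —(−1)→ 1025
1025 —HB4→ 4^(4 + 1) + 1 —bump→ 5^(5 + 1) + 1 = 15626 —(−1)→ 15625
15625 —HB5→ 5^(5 + 1) —bump→ 6^(6 + 1) = 279936 —(−1)→ 279935
279935 —HB6→ 5·6^6 + 5·6^5 + 5·6^4 + 5·6^3 + 5·6^2 + 5·6 + 5 —bump→ 5·7^7 + 5·7^5 + 5·7^4 + 5·7^3 + 5·7^2 + 5·7 + 5 = 4215755 —(−1)→ 4215754

279935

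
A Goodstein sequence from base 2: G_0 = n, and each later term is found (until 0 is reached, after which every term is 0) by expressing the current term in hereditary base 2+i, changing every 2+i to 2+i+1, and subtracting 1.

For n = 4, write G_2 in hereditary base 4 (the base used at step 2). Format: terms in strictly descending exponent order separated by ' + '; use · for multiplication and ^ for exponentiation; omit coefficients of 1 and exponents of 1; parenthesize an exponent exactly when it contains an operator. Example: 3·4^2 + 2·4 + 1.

2·4^2 + 2·4 + 1

[0] 4 ≡ 2^2 (base 2). Lift 3: 27. −1: 26.
[1] 26 ≡ 2·3^2 + 2·3 + 2 (base 3). Lift 4: 42. −1: 41.
[2] 41 ≡ 2·4^2 + 2·4 + 1 (base 4). Lift 5: 61. −1: 60.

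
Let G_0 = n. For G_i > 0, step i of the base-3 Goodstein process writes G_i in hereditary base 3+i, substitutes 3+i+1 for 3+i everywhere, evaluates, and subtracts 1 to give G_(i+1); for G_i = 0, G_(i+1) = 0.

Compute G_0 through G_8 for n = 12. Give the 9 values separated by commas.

12, 19, 27, 37, 49, 63, 69, 75, 81

G_0 = 12. HB_3(12) = 3^2 + 3. Bump = 20. G_1 = 19.
G_1 = 19. HB_4(19) = 4^2 + 3. Bump = 28. G_2 = 27.
G_2 = 27. HB_5(27) = 5^2 + 2. Bump = 38. G_3 = 37.
G_3 = 37. HB_6(37) = 6^2 + 1. Bump = 50. G_4 = 49.
G_4 = 49. HB_7(49) = 7^2. Bump = 64. G_5 = 63.
G_5 = 63. HB_8(63) = 7·8 + 7. Bump = 70. G_6 = 69.
G_6 = 69. HB_9(69) = 7·9 + 6. Bump = 76. G_7 = 75.
G_7 = 75. HB_10(75) = 7·10 + 5. Bump = 82. G_8 = 81.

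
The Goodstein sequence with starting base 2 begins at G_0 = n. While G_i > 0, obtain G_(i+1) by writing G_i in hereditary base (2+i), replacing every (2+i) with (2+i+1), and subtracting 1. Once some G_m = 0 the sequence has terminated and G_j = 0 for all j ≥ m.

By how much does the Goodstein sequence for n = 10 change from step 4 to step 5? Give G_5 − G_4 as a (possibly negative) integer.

3935819

G_0=10  [base 2] 2^(2 + 1) + 2  →[2↦3]→  3^(3 + 1) + 3 = 84  −1 ⇒ G_1=83
G_1=83  [base 3] 3^(3 + 1) + 2  →[3↦4]→  4^(4 + 1) + 2 = 1026  −1 ⇒ G_2=1025
G_2=1025  [base 4] 4^(4 + 1) + 1  →[4↦5]→  5^(5 + 1) + 1 = 15626  −1 ⇒ G_3=15625
G_3=15625  [base 5] 5^(5 + 1)  →[5↦6]→  6^(6 + 1) = 279936  −1 ⇒ G_4=279935
G_4=279935  [base 6] 5·6^6 + 5·6^5 + 5·6^4 + 5·6^3 + 5·6^2 + 5·6 + 5  →[6↦7]→  5·7^7 + 5·7^5 + 5·7^4 + 5·7^3 + 5·7^2 + 5·7 + 5 = 4215755  −1 ⇒ G_5=4215754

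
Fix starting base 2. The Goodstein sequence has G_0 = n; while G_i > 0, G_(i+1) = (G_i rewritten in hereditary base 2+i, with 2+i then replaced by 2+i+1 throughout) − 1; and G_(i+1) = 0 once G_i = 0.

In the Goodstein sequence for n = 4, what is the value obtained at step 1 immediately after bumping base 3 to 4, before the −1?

4 —HB2→ 2^2 —bump→ 3^3 = 27 —(−1)→ 26
26 —HB3→ 2·3^2 + 2·3 + 2 —bump→ 2·4^2 + 2·4 + 2 = 42 —(−1)→ 41

42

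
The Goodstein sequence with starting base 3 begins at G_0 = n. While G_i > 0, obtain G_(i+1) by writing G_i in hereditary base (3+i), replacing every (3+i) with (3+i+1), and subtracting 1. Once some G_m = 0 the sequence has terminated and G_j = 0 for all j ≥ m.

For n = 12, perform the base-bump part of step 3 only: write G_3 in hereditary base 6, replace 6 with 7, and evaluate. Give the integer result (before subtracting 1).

50

base 3: 12 = 3^2 + 3; at 4: 4^2 + 4 = 20; next = 19
base 4: 19 = 4^2 + 3; at 5: 5^2 + 3 = 28; next = 27
base 5: 27 = 5^2 + 2; at 6: 6^2 + 2 = 38; next = 37
base 6: 37 = 6^2 + 1; at 7: 7^2 + 1 = 50; next = 49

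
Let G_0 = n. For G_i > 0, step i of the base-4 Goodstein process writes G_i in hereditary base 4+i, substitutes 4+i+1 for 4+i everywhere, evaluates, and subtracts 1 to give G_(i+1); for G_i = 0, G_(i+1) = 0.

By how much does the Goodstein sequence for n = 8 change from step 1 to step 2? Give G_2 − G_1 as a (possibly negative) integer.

(0) 8|_4 = 2·4 ↦ 2·5|_5 = 10 ⇒ 9
(1) 9|_5 = 5 + 4 ↦ 6 + 4|_6 = 10 ⇒ 9

0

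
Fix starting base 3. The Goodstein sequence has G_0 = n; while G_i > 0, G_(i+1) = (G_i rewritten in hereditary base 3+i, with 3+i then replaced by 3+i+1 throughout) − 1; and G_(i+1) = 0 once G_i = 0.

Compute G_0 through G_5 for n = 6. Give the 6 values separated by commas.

6, 7, 7, 7, 7, 7

G_0=6  [base 3] 2·3  →[3↦4]→  2·4 = 8  −1 ⇒ G_1=7
G_1=7  [base 4] 4 + 3  →[4↦5]→  5 + 3 = 8  −1 ⇒ G_2=7
G_2=7  [base 5] 5 + 2  →[5↦6]→  6 + 2 = 8  −1 ⇒ G_3=7
G_3=7  [base 6] 6 + 1  →[6↦7]→  7 + 1 = 8  −1 ⇒ G_4=7
G_4=7  [base 7] 7  →[7↦8]→  8 = 8  −1 ⇒ G_5=7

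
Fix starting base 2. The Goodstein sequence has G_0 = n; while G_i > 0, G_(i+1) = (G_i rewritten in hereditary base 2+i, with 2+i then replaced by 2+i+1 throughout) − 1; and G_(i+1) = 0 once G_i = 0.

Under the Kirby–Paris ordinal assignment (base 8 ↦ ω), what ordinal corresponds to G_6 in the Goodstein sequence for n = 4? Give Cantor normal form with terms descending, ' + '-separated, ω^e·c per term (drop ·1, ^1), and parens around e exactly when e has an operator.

G_0 = 4. HB_2(4) = 2^2. Bump = 27. G_1 = 26.
G_1 = 26. HB_3(26) = 2·3^2 + 2·3 + 2. Bump = 42. G_2 = 41.
G_2 = 41. HB_4(41) = 2·4^2 + 2·4 + 1. Bump = 61. G_3 = 60.
G_3 = 60. HB_5(60) = 2·5^2 + 2·5. Bump = 84. G_4 = 83.
G_4 = 83. HB_6(83) = 2·6^2 + 6 + 5. Bump = 110. G_5 = 109.
G_5 = 109. HB_7(109) = 2·7^2 + 7 + 4. Bump = 140. G_6 = 139.

ω^2·2 + ω + 3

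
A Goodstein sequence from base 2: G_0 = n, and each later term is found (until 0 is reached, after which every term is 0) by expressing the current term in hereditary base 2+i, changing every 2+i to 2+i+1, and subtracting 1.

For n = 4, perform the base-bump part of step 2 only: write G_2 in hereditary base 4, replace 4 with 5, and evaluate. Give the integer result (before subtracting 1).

G_0 = 4. HB_2(4) = 2^2. Bump = 27. G_1 = 26.
G_1 = 26. HB_3(26) = 2·3^2 + 2·3 + 2. Bump = 42. G_2 = 41.
G_2 = 41. HB_4(41) = 2·4^2 + 2·4 + 1. Bump = 61. G_3 = 60.

61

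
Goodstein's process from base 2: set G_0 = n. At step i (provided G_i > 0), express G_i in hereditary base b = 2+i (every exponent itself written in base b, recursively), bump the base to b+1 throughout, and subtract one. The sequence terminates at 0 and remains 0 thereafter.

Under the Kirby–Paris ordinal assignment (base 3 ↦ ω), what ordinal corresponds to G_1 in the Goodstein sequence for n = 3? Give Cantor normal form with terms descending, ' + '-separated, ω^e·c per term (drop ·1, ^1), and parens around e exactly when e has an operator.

ω

G_0 = 3. HB_2(3) = 2 + 1. Bump = 4. G_1 = 3.
G_1 = 3. HB_3(3) = 3. Bump = 4. G_2 = 3.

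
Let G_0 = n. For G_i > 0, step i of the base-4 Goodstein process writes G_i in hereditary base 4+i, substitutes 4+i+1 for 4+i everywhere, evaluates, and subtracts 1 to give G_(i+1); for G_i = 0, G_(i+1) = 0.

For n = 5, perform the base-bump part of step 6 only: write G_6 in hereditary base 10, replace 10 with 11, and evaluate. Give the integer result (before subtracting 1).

1

i=0: 5 = 4 + 1 (b=4); 4→5: 5 + 1 = 6; 6−1 = 5
i=1: 5 = 5 (b=5); 5→6: 6 = 6; 6−1 = 5
i=2: 5 = 5 (b=6); 6→7: 5 = 5; 5−1 = 4
i=3: 4 = 4 (b=7); 7→8: 4 = 4; 4−1 = 3
i=4: 3 = 3 (b=8); 8→9: 3 = 3; 3−1 = 2
i=5: 2 = 2 (b=9); 9→10: 2 = 2; 2−1 = 1
i=6: 1 = 1 (b=10); 10→11: 1 = 1; 1−1 = 0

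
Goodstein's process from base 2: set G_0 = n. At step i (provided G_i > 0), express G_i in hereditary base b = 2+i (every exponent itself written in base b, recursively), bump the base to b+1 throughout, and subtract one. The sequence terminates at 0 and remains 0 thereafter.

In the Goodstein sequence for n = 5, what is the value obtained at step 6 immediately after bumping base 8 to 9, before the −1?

G_0 = 5. HB_2(5) = 2^2 + 1. Bump = 28. G_1 = 27.
G_1 = 27. HB_3(27) = 3^3. Bump = 256. G_2 = 255.
G_2 = 255. HB_4(255) = 3·4^3 + 3·4^2 + 3·4 + 3. Bump = 468. G_3 = 467.
G_3 = 467. HB_5(467) = 3·5^3 + 3·5^2 + 3·5 + 2. Bump = 776. G_4 = 775.
G_4 = 775. HB_6(775) = 3·6^3 + 3·6^2 + 3·6 + 1. Bump = 1198. G_5 = 1197.
G_5 = 1197. HB_7(1197) = 3·7^3 + 3·7^2 + 3·7. Bump = 1752. G_6 = 1751.
G_6 = 1751. HB_8(1751) = 3·8^3 + 3·8^2 + 2·8 + 7. Bump = 2455. G_7 = 2454.

2455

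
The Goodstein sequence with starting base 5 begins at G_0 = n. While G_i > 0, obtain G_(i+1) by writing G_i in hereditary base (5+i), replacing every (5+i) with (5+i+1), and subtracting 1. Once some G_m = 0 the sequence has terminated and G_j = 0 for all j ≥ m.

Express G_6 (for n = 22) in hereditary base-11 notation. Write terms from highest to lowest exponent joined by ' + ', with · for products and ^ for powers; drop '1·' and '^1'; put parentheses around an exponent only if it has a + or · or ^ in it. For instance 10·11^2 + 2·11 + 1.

3·11 + 4

22 —HB5→ 4·5 + 2 —bump→ 4·6 + 2 = 26 —(−1)→ 25
25 —HB6→ 4·6 + 1 —bump→ 4·7 + 1 = 29 —(−1)→ 28
28 —HB7→ 4·7 —bump→ 4·8 = 32 —(−1)→ 31
31 —HB8→ 3·8 + 7 —bump→ 3·9 + 7 = 34 —(−1)→ 33
33 —HB9→ 3·9 + 6 —bump→ 3·10 + 6 = 36 —(−1)→ 35
35 —HB10→ 3·10 + 5 —bump→ 3·11 + 5 = 38 —(−1)→ 37
37 —HB11→ 3·11 + 4 —bump→ 3·12 + 4 = 40 —(−1)→ 39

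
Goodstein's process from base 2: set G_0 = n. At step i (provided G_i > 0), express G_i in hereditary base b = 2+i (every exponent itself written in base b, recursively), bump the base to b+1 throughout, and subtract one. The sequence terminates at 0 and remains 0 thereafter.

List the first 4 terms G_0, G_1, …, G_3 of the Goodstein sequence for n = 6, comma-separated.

G_0 = 6. HB_2(6) = 2^2 + 2. Bump = 30. G_1 = 29.
G_1 = 29. HB_3(29) = 3^3 + 2. Bump = 258. G_2 = 257.
G_2 = 257. HB_4(257) = 4^4 + 1. Bump = 3126. G_3 = 3125.

6, 29, 257, 3125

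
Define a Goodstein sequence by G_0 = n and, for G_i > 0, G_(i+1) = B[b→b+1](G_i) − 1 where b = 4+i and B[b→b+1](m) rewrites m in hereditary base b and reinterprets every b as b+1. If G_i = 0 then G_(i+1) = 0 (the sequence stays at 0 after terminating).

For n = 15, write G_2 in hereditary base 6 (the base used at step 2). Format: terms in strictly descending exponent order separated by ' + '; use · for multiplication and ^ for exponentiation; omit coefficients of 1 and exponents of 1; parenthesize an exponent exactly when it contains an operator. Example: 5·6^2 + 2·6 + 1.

base 4: 15 = 3·4 + 3; at 5: 3·5 + 3 = 18; next = 17
base 5: 17 = 3·5 + 2; at 6: 3·6 + 2 = 20; next = 19
base 6: 19 = 3·6 + 1; at 7: 3·7 + 1 = 22; next = 21

3·6 + 1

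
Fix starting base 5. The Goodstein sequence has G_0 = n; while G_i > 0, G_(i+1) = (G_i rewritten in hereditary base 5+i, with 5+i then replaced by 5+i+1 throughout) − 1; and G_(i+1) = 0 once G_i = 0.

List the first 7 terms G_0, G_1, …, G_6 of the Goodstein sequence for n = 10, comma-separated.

10, 11, 11, 11, 11, 11, 11

i=0: 10 = 2·5 (b=5); 5→6: 2·6 = 12; 12−1 = 11
i=1: 11 = 6 + 5 (b=6); 6→7: 7 + 5 = 12; 12−1 = 11
i=2: 11 = 7 + 4 (b=7); 7→8: 8 + 4 = 12; 12−1 = 11
i=3: 11 = 8 + 3 (b=8); 8→9: 9 + 3 = 12; 12−1 = 11
i=4: 11 = 9 + 2 (b=9); 9→10: 10 + 2 = 12; 12−1 = 11
i=5: 11 = 10 + 1 (b=10); 10→11: 11 + 1 = 12; 12−1 = 11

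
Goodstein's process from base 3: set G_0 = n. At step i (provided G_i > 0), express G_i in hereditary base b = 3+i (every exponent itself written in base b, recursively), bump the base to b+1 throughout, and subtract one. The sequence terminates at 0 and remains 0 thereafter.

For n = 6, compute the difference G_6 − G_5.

-1

6 —HB3→ 2·3 —bump→ 2·4 = 8 —(−1)→ 7
7 —HB4→ 4 + 3 —bump→ 5 + 3 = 8 —(−1)→ 7
7 —HB5→ 5 + 2 —bump→ 6 + 2 = 8 —(−1)→ 7
7 —HB6→ 6 + 1 —bump→ 7 + 1 = 8 —(−1)→ 7
7 —HB7→ 7 —bump→ 8 = 8 —(−1)→ 7
7 —HB8→ 7 —bump→ 7 = 7 —(−1)→ 6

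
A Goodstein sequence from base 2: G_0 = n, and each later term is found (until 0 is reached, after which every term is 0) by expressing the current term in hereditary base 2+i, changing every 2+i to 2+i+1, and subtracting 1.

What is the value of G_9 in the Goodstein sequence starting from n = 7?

i=0: 7 = 2^2 + 2 + 1 (b=2); 2→3: 3^3 + 3 + 1 = 31; 31−1 = 30
i=1: 30 = 3^3 + 3 (b=3); 3→4: 4^4 + 4 = 260; 260−1 = 259
i=2: 259 = 4^4 + 3 (b=4); 4→5: 5^5 + 3 = 3128; 3128−1 = 3127
i=3: 3127 = 5^5 + 2 (b=5); 5→6: 6^6 + 2 = 46658; 46658−1 = 46657
i=4: 46657 = 6^6 + 1 (b=6); 6→7: 7^7 + 1 = 823544; 823544−1 = 823543
i=5: 823543 = 7^7 (b=7); 7→8: 8^8 = 16777216; 16777216−1 = 16777215
i=6: 16777215 = 7·8^7 + 7·8^6 + 7·8^5 + 7·8^4 + 7·8^3 + 7·8^2 + 7·8 + 7 (b=8); 8→9: 7·9^7 + 7·9^6 + 7·9^5 + 7·9^4 + 7·9^3 + 7·9^2 + 7·9 + 7 = 37665880; 37665880−1 = 37665879
i=7: 37665879 = 7·9^7 + 7·9^6 + 7·9^5 + 7·9^4 + 7·9^3 + 7·9^2 + 7·9 + 6 (b=9); 9→10: 7·10^7 + 7·10^6 + 7·10^5 + 7·10^4 + 7·10^3 + 7·10^2 + 7·10 + 6 = 77777776; 77777776−1 = 77777775
i=8: 77777775 = 7·10^7 + 7·10^6 + 7·10^5 + 7·10^4 + 7·10^3 + 7·10^2 + 7·10 + 5 (b=10); 10→11: 7·11^7 + 7·11^6 + 7·11^5 + 7·11^4 + 7·11^3 + 7·11^2 + 7·11 + 5 = 150051214; 150051214−1 = 150051213

150051213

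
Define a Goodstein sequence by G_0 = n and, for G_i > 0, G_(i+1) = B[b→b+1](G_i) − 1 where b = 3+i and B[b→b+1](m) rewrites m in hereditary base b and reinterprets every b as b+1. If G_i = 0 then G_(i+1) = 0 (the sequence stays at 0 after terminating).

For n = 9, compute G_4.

21

step 0: 9 = 3^2; sub 4 for 3: 4^2; = 16; G_1 = 16−1 = 15
step 1: 15 = 3·4 + 3; sub 5 for 4: 3·5 + 3; = 18; G_2 = 18−1 = 17
step 2: 17 = 3·5 + 2; sub 6 for 5: 3·6 + 2; = 20; G_3 = 20−1 = 19
step 3: 19 = 3·6 + 1; sub 7 for 6: 3·7 + 1; = 22; G_4 = 22−1 = 21
step 4: 21 = 3·7; sub 8 for 7: 3·8; = 24; G_5 = 24−1 = 23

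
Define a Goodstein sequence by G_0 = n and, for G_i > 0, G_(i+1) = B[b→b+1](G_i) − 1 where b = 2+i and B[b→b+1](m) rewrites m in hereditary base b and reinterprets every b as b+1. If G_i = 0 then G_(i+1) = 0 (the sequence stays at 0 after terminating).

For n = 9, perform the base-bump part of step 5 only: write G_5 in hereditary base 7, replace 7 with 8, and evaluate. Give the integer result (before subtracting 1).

50333400

i=0: 9 = 2^(2 + 1) + 1 (b=2); 2→3: 3^(3 + 1) + 1 = 82; 82−1 = 81
i=1: 81 = 3^(3 + 1) (b=3); 3→4: 4^(4 + 1) = 1024; 1024−1 = 1023
i=2: 1023 = 3·4^4 + 3·4^3 + 3·4^2 + 3·4 + 3 (b=4); 4→5: 3·5^5 + 3·5^3 + 3·5^2 + 3·5 + 3 = 9843; 9843−1 = 9842
i=3: 9842 = 3·5^5 + 3·5^3 + 3·5^2 + 3·5 + 2 (b=5); 5→6: 3·6^6 + 3·6^3 + 3·6^2 + 3·6 + 2 = 140744; 140744−1 = 140743
i=4: 140743 = 3·6^6 + 3·6^3 + 3·6^2 + 3·6 + 1 (b=6); 6→7: 3·7^7 + 3·7^3 + 3·7^2 + 3·7 + 1 = 2471827; 2471827−1 = 2471826
i=5: 2471826 = 3·7^7 + 3·7^3 + 3·7^2 + 3·7 (b=7); 7→8: 3·8^8 + 3·8^3 + 3·8^2 + 3·8 = 50333400; 50333400−1 = 50333399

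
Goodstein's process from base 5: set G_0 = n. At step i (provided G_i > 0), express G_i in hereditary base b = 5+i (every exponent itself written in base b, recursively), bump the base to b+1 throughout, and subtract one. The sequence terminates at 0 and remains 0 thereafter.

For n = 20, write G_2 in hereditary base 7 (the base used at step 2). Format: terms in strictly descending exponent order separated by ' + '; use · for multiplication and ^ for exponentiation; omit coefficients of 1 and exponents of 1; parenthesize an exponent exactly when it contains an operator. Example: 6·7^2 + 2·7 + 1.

(0) 20|_5 = 4·5 ↦ 4·6|_6 = 24 ⇒ 23
(1) 23|_6 = 3·6 + 5 ↦ 3·7 + 5|_7 = 26 ⇒ 25
(2) 25|_7 = 3·7 + 4 ↦ 3·8 + 4|_8 = 28 ⇒ 27

3·7 + 4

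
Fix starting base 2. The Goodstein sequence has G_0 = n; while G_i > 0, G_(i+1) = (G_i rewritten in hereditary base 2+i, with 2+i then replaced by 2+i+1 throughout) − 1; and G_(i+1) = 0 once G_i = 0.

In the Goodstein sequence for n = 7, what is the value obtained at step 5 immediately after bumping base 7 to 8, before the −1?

16777216

base 2: 7 = 2^2 + 2 + 1; at 3: 3^3 + 3 + 1 = 31; next = 30
base 3: 30 = 3^3 + 3; at 4: 4^4 + 4 = 260; next = 259
base 4: 259 = 4^4 + 3; at 5: 5^5 + 3 = 3128; next = 3127
base 5: 3127 = 5^5 + 2; at 6: 6^6 + 2 = 46658; next = 46657
base 6: 46657 = 6^6 + 1; at 7: 7^7 + 1 = 823544; next = 823543
base 7: 823543 = 7^7; at 8: 8^8 = 16777216; next = 16777215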